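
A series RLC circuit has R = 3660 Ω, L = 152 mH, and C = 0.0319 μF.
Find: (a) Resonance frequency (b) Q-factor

Step 1 — Resonance condition Im(Z)=0 gives ω₀ = 1/√(LC).
Step 2 — ω₀ = 1/√(0.152·3.19e-08) = 1.436e+04 rad/s.
Step 3 — f₀ = ω₀/(2π) = 2286 Hz.
Step 4 — Series Q: Q = ω₀L/R = 1.436e+04·0.152/3660 = 0.5964.

(a) f₀ = 2286 Hz  (b) Q = 0.5964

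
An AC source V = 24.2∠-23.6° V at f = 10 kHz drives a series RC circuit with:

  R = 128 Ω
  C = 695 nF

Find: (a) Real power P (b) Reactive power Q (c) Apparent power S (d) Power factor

Step 1 — Angular frequency: ω = 2π·f = 2π·1e+04 = 6.283e+04 rad/s.
Step 2 — Component impedances:
  R: Z = R = 128 Ω
  C: Z = 1/(jωC) = -j/(ω·C) = 0 - j22.9 Ω
Step 3 — Series combination: Z_total = R + C = 128 - j22.9 Ω = 130∠-10.1° Ω.
Step 4 — Source phasor: V = 24.2∠-23.6° V = 22.18 - j9.688 V.
Step 5 — Current: I = V / Z = 0.181 - j0.04331 A = 0.1861∠-13.5° A.
Step 6 — Complex power: S = V·I* = 4.433 - j0.7932 VA.
Step 7 — Real power: P = Re(S) = 4.433 W.
Step 8 — Reactive power: Q = Im(S) = -0.7932 VAR.
Step 9 — Apparent power: |S| = 4.504 VA.
Step 10 — Power factor: PF = P/|S| = 0.9844 (leading).

(a) P = 4.433 W  (b) Q = -0.7932 VAR  (c) S = 4.504 VA  (d) PF = 0.9844 (leading)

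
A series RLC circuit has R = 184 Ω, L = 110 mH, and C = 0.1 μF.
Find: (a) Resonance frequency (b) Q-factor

Step 1 — Resonance condition Im(Z)=0 gives ω₀ = 1/√(LC).
Step 2 — ω₀ = 1/√(0.11·1e-07) = 9535 rad/s.
Step 3 — f₀ = ω₀/(2π) = 1517 Hz.
Step 4 — Series Q: Q = ω₀L/R = 9535·0.11/184 = 5.7.

(a) f₀ = 1517 Hz  (b) Q = 5.7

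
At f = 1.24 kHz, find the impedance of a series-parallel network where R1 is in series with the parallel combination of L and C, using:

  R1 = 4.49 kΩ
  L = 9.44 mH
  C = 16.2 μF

Step 1 — Angular frequency: ω = 2π·f = 2π·1240 = 7791 rad/s.
Step 2 — Component impedances:
  R1: Z = R = 4490 Ω
  L: Z = jωL = j·7791·0.00944 = 0 + j73.55 Ω
  C: Z = 1/(jωC) = -j/(ω·C) = 0 - j7.923 Ω
Step 3 — Parallel branch: L || C = 1/(1/L + 1/C) = 0 - j8.879 Ω.
Step 4 — Series with R1: Z_total = R1 + (L || C) = 4490 - j8.879 Ω = 4490∠-0.1° Ω.

Z = 4490 - j8.879 Ω = 4490∠-0.1° Ω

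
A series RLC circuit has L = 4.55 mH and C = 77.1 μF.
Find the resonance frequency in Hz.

Step 1 — Resonance condition Im(Z)=0 gives ω₀ = 1/√(LC).
Step 2 — ω₀ = 1/√(0.00455·7.71e-05) = 1688 rad/s.
Step 3 — f₀ = ω₀/(2π) = 268.7 Hz.

f₀ = 268.7 Hz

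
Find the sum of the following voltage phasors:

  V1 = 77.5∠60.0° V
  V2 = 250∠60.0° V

Step 1 — Convert each phasor to rectangular form:
  V1 = 77.5·(cos(60.0°) + j·sin(60.0°)) = 38.75 + j67.12 V
  V2 = 250·(cos(60.0°) + j·sin(60.0°)) = 125 + j216.5 V
Step 2 — Sum components: V_total = 163.8 + j283.6 V.
Step 3 — Convert to polar: |V_total| = 327.5 V, ∠V_total = 60.0°.

V_total = 327.5∠60.0° V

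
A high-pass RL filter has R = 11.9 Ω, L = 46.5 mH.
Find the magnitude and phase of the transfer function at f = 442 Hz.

Step 1 — Angular frequency: ω = 2π·442 = 2777 rad/s.
Step 2 — Transfer function: H(jω) = jωL/(R + jωL).
Step 3 — Numerator jωL = j·129.1; denominator R + jωL = 11.9 + j129.1.
Step 4 — H = 0.9916 + j0.09137.
Step 5 — Magnitude: |H| = 0.9958 (-0.0 dB); phase: φ = 5.3°.

|H| = 0.9958 (-0.0 dB), φ = 5.3°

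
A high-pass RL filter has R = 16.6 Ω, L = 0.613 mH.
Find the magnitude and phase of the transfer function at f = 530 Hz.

Step 1 — Angular frequency: ω = 2π·530 = 3330 rad/s.
Step 2 — Transfer function: H(jω) = jωL/(R + jωL).
Step 3 — Numerator jωL = j·2.041; denominator R + jωL = 16.6 + j2.041.
Step 4 — H = 0.0149 + j0.1211.
Step 5 — Magnitude: |H| = 0.1221 (-18.3 dB); phase: φ = 83.0°.

|H| = 0.1221 (-18.3 dB), φ = 83.0°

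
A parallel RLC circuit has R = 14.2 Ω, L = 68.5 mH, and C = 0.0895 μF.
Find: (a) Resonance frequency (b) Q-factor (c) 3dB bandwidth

Step 1 — Resonance: ω₀ = 1/√(LC) = 1/√(0.0685·8.95e-08) = 1.277e+04 rad/s.
Step 2 — f₀ = ω₀/(2π) = 2033 Hz.
Step 3 — Parallel Q: Q = R/(ω₀L) = 14.2/(1.277e+04·0.0685) = 0.01623.
Step 4 — Bandwidth: Δω = ω₀/Q = 7.868e+05 rad/s; BW = Δω/(2π) = 1.252e+05 Hz.

(a) f₀ = 2033 Hz  (b) Q = 0.01623  (c) BW = 1.252e+05 Hz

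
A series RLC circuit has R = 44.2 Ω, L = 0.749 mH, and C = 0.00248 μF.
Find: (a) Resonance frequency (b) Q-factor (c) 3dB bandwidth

Step 1 — Resonance: ω₀ = 1/√(LC) = 1/√(0.000749·2.48e-09) = 7.337e+05 rad/s.
Step 2 — f₀ = ω₀/(2π) = 1.168e+05 Hz.
Step 3 — Series Q: Q = ω₀L/R = 7.337e+05·0.000749/44.2 = 12.43.
Step 4 — Bandwidth: Δω = ω₀/Q = 5.901e+04 rad/s; BW = Δω/(2π) = 9392 Hz.

(a) f₀ = 1.168e+05 Hz  (b) Q = 12.43  (c) BW = 9392 Hz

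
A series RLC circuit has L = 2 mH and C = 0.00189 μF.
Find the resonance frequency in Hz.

Step 1 — Resonance condition Im(Z)=0 gives ω₀ = 1/√(LC).
Step 2 — ω₀ = 1/√(0.002·1.89e-09) = 5.143e+05 rad/s.
Step 3 — f₀ = ω₀/(2π) = 8.186e+04 Hz.

f₀ = 8.186e+04 Hz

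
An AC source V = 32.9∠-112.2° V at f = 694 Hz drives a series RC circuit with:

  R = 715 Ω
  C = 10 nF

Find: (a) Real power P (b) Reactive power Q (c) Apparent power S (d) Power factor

Step 1 — Angular frequency: ω = 2π·f = 2π·694 = 4361 rad/s.
Step 2 — Component impedances:
  R: Z = R = 715 Ω
  C: Z = 1/(jωC) = -j/(ω·C) = 0 - j2.293e+04 Ω
Step 3 — Series combination: Z_total = R + C = 715 - j2.293e+04 Ω = 2.294e+04∠-88.2° Ω.
Step 4 — Source phasor: V = 32.9∠-112.2° V = -12.43 - j30.46 V.
Step 5 — Current: I = V / Z = 0.00131 - j0.0005829 A = 0.001434∠-24.0° A.
Step 6 — Complex power: S = V·I* = 0.00147 - j0.04715 VA.
Step 7 — Real power: P = Re(S) = 0.00147 W.
Step 8 — Reactive power: Q = Im(S) = -0.04715 VAR.
Step 9 — Apparent power: |S| = 0.04718 VA.
Step 10 — Power factor: PF = P/|S| = 0.03116 (leading).

(a) P = 0.00147 W  (b) Q = -0.04715 VAR  (c) S = 0.04718 VA  (d) PF = 0.03116 (leading)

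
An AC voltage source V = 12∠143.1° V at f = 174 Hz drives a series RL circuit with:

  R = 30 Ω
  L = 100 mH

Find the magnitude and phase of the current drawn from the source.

Step 1 — Angular frequency: ω = 2π·f = 2π·174 = 1093 rad/s.
Step 2 — Component impedances:
  R: Z = R = 30 Ω
  L: Z = jωL = j·1093·0.1 = 0 + j109.3 Ω
Step 3 — Series combination: Z_total = R + L = 30 + j109.3 Ω = 113.4∠74.7° Ω.
Step 4 — Source phasor: V = 12∠143.1° V = -9.596 + j7.205 V.
Step 5 — Ohm's law: I = V / Z_total = (-9.596 + j7.205) / (30 + j109.3) = 0.03889 + j0.09845 A.
Step 6 — Convert to polar: |I| = 0.1058 A, ∠I = 68.4°.

I = 0.1058∠68.4° A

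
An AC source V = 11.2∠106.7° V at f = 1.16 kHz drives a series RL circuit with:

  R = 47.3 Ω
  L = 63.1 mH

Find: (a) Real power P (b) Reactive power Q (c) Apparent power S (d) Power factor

Step 1 — Angular frequency: ω = 2π·f = 2π·1160 = 7288 rad/s.
Step 2 — Component impedances:
  R: Z = R = 47.3 Ω
  L: Z = jωL = j·7288·0.0631 = 0 + j459.9 Ω
Step 3 — Series combination: Z_total = R + L = 47.3 + j459.9 Ω = 462.3∠84.1° Ω.
Step 4 — Source phasor: V = 11.2∠106.7° V = -3.218 + j10.73 V.
Step 5 — Current: I = V / Z = 0.02237 + j0.009299 A = 0.02423∠22.6° A.
Step 6 — Complex power: S = V·I* = 0.02776 + j0.2699 VA.
Step 7 — Real power: P = Re(S) = 0.02776 W.
Step 8 — Reactive power: Q = Im(S) = 0.2699 VAR.
Step 9 — Apparent power: |S| = 0.2713 VA.
Step 10 — Power factor: PF = P/|S| = 0.1023 (lagging).

(a) P = 0.02776 W  (b) Q = 0.2699 VAR  (c) S = 0.2713 VA  (d) PF = 0.1023 (lagging)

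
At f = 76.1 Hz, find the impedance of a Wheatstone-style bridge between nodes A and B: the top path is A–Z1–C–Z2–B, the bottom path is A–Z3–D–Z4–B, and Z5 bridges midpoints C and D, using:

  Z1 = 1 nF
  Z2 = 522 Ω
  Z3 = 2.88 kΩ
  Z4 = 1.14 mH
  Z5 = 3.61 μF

Step 1 — Angular frequency: ω = 2π·f = 2π·76.1 = 478.2 rad/s.
Step 2 — Component impedances:
  Z1: Z = 1/(jωC) = -j/(ω·C) = 0 - j2.091e+06 Ω
  Z2: Z = R = 522 Ω
  Z3: Z = R = 2880 Ω
  Z4: Z = jωL = j·478.2·0.00114 = 0 + j0.5451 Ω
  Z5: Z = 1/(jωC) = -j/(ω·C) = 0 - j579.3 Ω
Step 3 — Bridge requires nodal analysis (the Z5 bridge couples midpoints C and D, so the two paths cannot be reduced to a simple series/parallel combination). Setting node B to ground and injecting 1 A at node A, the 3-node admittance system at A, C, D solves to V_A = Z_AB = 2880 - j3.421 Ω = 2880∠-0.1° Ω.

Z = 2880 - j3.421 Ω = 2880∠-0.1° Ω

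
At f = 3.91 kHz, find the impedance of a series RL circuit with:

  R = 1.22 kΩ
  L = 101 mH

Step 1 — Angular frequency: ω = 2π·f = 2π·3910 = 2.457e+04 rad/s.
Step 2 — Component impedances:
  R: Z = R = 1220 Ω
  L: Z = jωL = j·2.457e+04·0.101 = 0 + j2481 Ω
Step 3 — Series combination: Z_total = R + L = 1220 + j2481 Ω = 2765∠63.8° Ω.

Z = 1220 + j2481 Ω = 2765∠63.8° Ω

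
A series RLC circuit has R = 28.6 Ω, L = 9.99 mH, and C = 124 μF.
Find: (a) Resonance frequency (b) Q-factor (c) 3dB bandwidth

Step 1 — Resonance: ω₀ = 1/√(LC) = 1/√(0.00999·0.000124) = 898.5 rad/s.
Step 2 — f₀ = ω₀/(2π) = 143 Hz.
Step 3 — Series Q: Q = ω₀L/R = 898.5·0.00999/28.6 = 0.3138.
Step 4 — Bandwidth: Δω = ω₀/Q = 2863 rad/s; BW = Δω/(2π) = 455.6 Hz.

(a) f₀ = 143 Hz  (b) Q = 0.3138  (c) BW = 455.6 Hz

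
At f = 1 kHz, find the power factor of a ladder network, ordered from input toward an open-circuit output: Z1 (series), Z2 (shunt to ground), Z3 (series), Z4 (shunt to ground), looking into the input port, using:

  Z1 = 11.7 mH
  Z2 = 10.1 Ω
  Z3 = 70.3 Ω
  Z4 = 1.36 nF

Step 1 — Angular frequency: ω = 2π·f = 2π·1000 = 6283 rad/s.
Step 2 — Component impedances:
  Z1: Z = jωL = j·6283·0.0117 = 0 + j73.51 Ω
  Z2: Z = R = 10.1 Ω
  Z3: Z = R = 70.3 Ω
  Z4: Z = 1/(jωC) = -j/(ω·C) = 0 - j1.17e+05 Ω
Step 3 — Ladder network (open output): work backward from the far end, alternating series and parallel combinations. Z_in = 10.1 + j73.51 Ω = 74.2∠82.2° Ω.
Step 4 — Power factor: PF = cos(φ) = Re(Z)/|Z| = 10.1/74.2 = 0.1361.
Step 5 — Type: Im(Z) = 73.51 ⇒ lagging (phase φ = 82.2°).

PF = 0.1361 (lagging, φ = 82.2°)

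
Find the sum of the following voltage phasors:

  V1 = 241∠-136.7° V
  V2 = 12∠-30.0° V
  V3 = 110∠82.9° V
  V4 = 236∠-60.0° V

Step 1 — Convert each phasor to rectangular form:
  V1 = 241·(cos(-136.7°) + j·sin(-136.7°)) = -175.4 - j165.3 V
  V2 = 12·(cos(-30.0°) + j·sin(-30.0°)) = 10.39 - j6 V
  V3 = 110·(cos(82.9°) + j·sin(82.9°)) = 13.6 + j109.2 V
  V4 = 236·(cos(-60.0°) + j·sin(-60.0°)) = 118 - j204.4 V
Step 2 — Sum components: V_total = -33.4 - j266.5 V.
Step 3 — Convert to polar: |V_total| = 268.6 V, ∠V_total = -97.1°.

V_total = 268.6∠-97.1° V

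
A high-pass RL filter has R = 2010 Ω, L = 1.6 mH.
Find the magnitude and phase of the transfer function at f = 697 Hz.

Step 1 — Angular frequency: ω = 2π·697 = 4379 rad/s.
Step 2 — Transfer function: H(jω) = jωL/(R + jωL).
Step 3 — Numerator jωL = j·7.007; denominator R + jωL = 2010 + j7.007.
Step 4 — H = 1.215e-05 + j0.003486.
Step 5 — Magnitude: |H| = 0.003486 (-49.2 dB); phase: φ = 89.8°.

|H| = 0.003486 (-49.2 dB), φ = 89.8°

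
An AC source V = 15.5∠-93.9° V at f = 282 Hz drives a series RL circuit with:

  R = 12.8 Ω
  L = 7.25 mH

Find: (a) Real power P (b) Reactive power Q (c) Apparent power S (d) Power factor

Step 1 — Angular frequency: ω = 2π·f = 2π·282 = 1772 rad/s.
Step 2 — Component impedances:
  R: Z = R = 12.8 Ω
  L: Z = jωL = j·1772·0.00725 = 0 + j12.85 Ω
Step 3 — Series combination: Z_total = R + L = 12.8 + j12.85 Ω = 18.13∠45.1° Ω.
Step 4 — Source phasor: V = 15.5∠-93.9° V = -1.054 - j15.46 V.
Step 5 — Current: I = V / Z = -0.6451 - j0.5607 A = 0.8547∠-139.0° A.
Step 6 — Complex power: S = V·I* = 9.351 + j9.385 VA.
Step 7 — Real power: P = Re(S) = 9.351 W.
Step 8 — Reactive power: Q = Im(S) = 9.385 VAR.
Step 9 — Apparent power: |S| = 13.25 VA.
Step 10 — Power factor: PF = P/|S| = 0.7058 (lagging).

(a) P = 9.351 W  (b) Q = 9.385 VAR  (c) S = 13.25 VA  (d) PF = 0.7058 (lagging)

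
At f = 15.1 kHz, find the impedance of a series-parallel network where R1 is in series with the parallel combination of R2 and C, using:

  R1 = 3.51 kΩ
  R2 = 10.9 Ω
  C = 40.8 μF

Step 1 — Angular frequency: ω = 2π·f = 2π·1.51e+04 = 9.488e+04 rad/s.
Step 2 — Component impedances:
  R1: Z = R = 3510 Ω
  R2: Z = R = 10.9 Ω
  C: Z = 1/(jωC) = -j/(ω·C) = 0 - j0.2583 Ω
Step 3 — Parallel branch: R2 || C = 1/(1/R2 + 1/C) = 0.006119 - j0.2582 Ω.
Step 4 — Series with R1: Z_total = R1 + (R2 || C) = 3510 - j0.2582 Ω = 3510∠-0.0° Ω.

Z = 3510 - j0.2582 Ω = 3510∠-0.0° Ω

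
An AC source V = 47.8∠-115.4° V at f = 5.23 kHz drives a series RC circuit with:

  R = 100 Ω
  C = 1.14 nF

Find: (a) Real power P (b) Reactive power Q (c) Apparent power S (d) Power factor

Step 1 — Angular frequency: ω = 2π·f = 2π·5230 = 3.286e+04 rad/s.
Step 2 — Component impedances:
  R: Z = R = 100 Ω
  C: Z = 1/(jωC) = -j/(ω·C) = 0 - j2.669e+04 Ω
Step 3 — Series combination: Z_total = R + C = 100 - j2.669e+04 Ω = 2.669e+04∠-89.8° Ω.
Step 4 — Source phasor: V = 47.8∠-115.4° V = -20.5 - j43.18 V.
Step 5 — Current: I = V / Z = 0.001615 - j0.0007741 A = 0.001791∠-25.6° A.
Step 6 — Complex power: S = V·I* = 0.0003206 - j0.08559 VA.
Step 7 — Real power: P = Re(S) = 0.0003206 W.
Step 8 — Reactive power: Q = Im(S) = -0.08559 VAR.
Step 9 — Apparent power: |S| = 0.08559 VA.
Step 10 — Power factor: PF = P/|S| = 0.003746 (leading).

(a) P = 0.0003206 W  (b) Q = -0.08559 VAR  (c) S = 0.08559 VA  (d) PF = 0.003746 (leading)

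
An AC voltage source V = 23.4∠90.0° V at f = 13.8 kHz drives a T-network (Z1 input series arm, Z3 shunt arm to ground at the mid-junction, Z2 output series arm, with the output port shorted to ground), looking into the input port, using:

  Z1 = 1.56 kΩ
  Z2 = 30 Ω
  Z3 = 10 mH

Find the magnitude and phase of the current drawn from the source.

Step 1 — Angular frequency: ω = 2π·f = 2π·1.38e+04 = 8.671e+04 rad/s.
Step 2 — Component impedances:
  Z1: Z = R = 1560 Ω
  Z2: Z = R = 30 Ω
  Z3: Z = jωL = j·8.671e+04·0.01 = 0 + j867.1 Ω
Step 3 — With the output port shorted to ground, the output series arm Z2 runs from the junction to ground; the shunt arm Z3 also runs from the junction to ground. They appear in parallel: Z3 || Z2 = 29.96 + j1.037 Ω.
Step 4 — Series with input arm Z1: Z_in = Z1 + (Z3 || Z2) = 1590 + j1.037 Ω = 1590∠0.0° Ω.
Step 5 — Source phasor: V = 23.4∠90.0° V = 0 + j23.4 V.
Step 6 — Ohm's law: I = V / Z_total = (0 + j23.4) / (1590 + j1.037) = 9.596e-06 + j0.01472 A.
Step 7 — Convert to polar: |I| = 0.01472 A, ∠I = 90.0°.

I = 0.01472∠90.0° A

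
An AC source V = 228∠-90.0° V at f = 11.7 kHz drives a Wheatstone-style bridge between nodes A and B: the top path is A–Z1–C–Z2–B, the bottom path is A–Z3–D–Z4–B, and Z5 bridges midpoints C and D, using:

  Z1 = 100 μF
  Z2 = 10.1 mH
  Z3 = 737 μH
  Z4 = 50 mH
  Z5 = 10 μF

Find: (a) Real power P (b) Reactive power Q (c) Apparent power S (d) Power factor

Step 1 — Angular frequency: ω = 2π·f = 2π·1.17e+04 = 7.351e+04 rad/s.
Step 2 — Component impedances:
  Z1: Z = 1/(jωC) = -j/(ω·C) = 0 - j0.136 Ω
  Z2: Z = jωL = j·7.351e+04·0.0101 = 0 + j742.5 Ω
  Z3: Z = jωL = j·7.351e+04·0.000737 = 0 + j54.18 Ω
  Z4: Z = jωL = j·7.351e+04·0.05 = 0 + j3676 Ω
  Z5: Z = 1/(jωC) = -j/(ω·C) = 0 - j1.36 Ω
Step 3 — Bridge requires nodal analysis (the Z5 bridge couples midpoints C and D, so the two paths cannot be reduced to a simple series/parallel combination). Setting node B to ground and injecting 1 A at node A, the 3-node admittance system at A, C, D solves to V_A = Z_AB = 0 + j617.5 Ω = 617.5∠90.0° Ω.
Step 4 — Source phasor: V = 228∠-90.0° V = 0 - j228 V.
Step 5 — Current: I = V / Z = -0.3692 A = 0.3692∠-180.0° A.
Step 6 — Complex power: S = V·I* = 0 + j84.18 VA.
Step 7 — Real power: P = Re(S) = 0 W.
Step 8 — Reactive power: Q = Im(S) = 84.18 VAR.
Step 9 — Apparent power: |S| = 84.18 VA.
Step 10 — Power factor: PF = P/|S| = 0 (lagging).

(a) P = 0 W  (b) Q = 84.18 VAR  (c) S = 84.18 VA  (d) PF = 0 (lagging)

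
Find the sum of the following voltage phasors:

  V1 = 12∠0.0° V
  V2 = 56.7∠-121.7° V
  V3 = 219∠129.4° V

Step 1 — Convert each phasor to rectangular form:
  V1 = 12·(cos(0.0°) + j·sin(0.0°)) = 12 V
  V2 = 56.7·(cos(-121.7°) + j·sin(-121.7°)) = -29.79 - j48.24 V
  V3 = 219·(cos(129.4°) + j·sin(129.4°)) = -139 + j169.2 V
Step 2 — Sum components: V_total = -156.8 + j121 V.
Step 3 — Convert to polar: |V_total| = 198.1 V, ∠V_total = 142.3°.

V_total = 198.1∠142.3° V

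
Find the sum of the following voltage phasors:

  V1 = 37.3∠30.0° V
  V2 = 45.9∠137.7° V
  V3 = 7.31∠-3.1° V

Step 1 — Convert each phasor to rectangular form:
  V1 = 37.3·(cos(30.0°) + j·sin(30.0°)) = 32.3 + j18.65 V
  V2 = 45.9·(cos(137.7°) + j·sin(137.7°)) = -33.95 + j30.89 V
  V3 = 7.31·(cos(-3.1°) + j·sin(-3.1°)) = 7.299 - j0.3953 V
Step 2 — Sum components: V_total = 5.653 + j49.15 V.
Step 3 — Convert to polar: |V_total| = 49.47 V, ∠V_total = 83.4°.

V_total = 49.47∠83.4° V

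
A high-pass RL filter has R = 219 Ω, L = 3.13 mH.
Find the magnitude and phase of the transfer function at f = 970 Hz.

Step 1 — Angular frequency: ω = 2π·970 = 6095 rad/s.
Step 2 — Transfer function: H(jω) = jωL/(R + jωL).
Step 3 — Numerator jωL = j·19.08; denominator R + jωL = 219 + j19.08.
Step 4 — H = 0.00753 + j0.08645.
Step 5 — Magnitude: |H| = 0.08678 (-21.2 dB); phase: φ = 85.0°.

|H| = 0.08678 (-21.2 dB), φ = 85.0°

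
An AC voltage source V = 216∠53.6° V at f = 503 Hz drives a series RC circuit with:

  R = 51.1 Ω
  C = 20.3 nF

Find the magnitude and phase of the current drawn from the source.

Step 1 — Angular frequency: ω = 2π·f = 2π·503 = 3160 rad/s.
Step 2 — Component impedances:
  R: Z = R = 51.1 Ω
  C: Z = 1/(jωC) = -j/(ω·C) = 0 - j1.559e+04 Ω
Step 3 — Series combination: Z_total = R + C = 51.1 - j1.559e+04 Ω = 1.559e+04∠-89.8° Ω.
Step 4 — Source phasor: V = 216∠53.6° V = 128.2 + j173.9 V.
Step 5 — Ohm's law: I = V / Z_total = (128.2 + j173.9) / (51.1 - j1.559e+04) = -0.01113 + j0.00826 A.
Step 6 — Convert to polar: |I| = 0.01386 A, ∠I = 143.4°.

I = 0.01386∠143.4° A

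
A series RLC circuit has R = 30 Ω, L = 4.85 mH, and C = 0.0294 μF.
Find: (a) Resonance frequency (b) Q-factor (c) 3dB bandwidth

Step 1 — Resonance: ω₀ = 1/√(LC) = 1/√(0.00485·2.94e-08) = 8.374e+04 rad/s.
Step 2 — f₀ = ω₀/(2π) = 1.333e+04 Hz.
Step 3 — Series Q: Q = ω₀L/R = 8.374e+04·0.00485/30 = 13.54.
Step 4 — Bandwidth: Δω = ω₀/Q = 6186 rad/s; BW = Δω/(2π) = 984.5 Hz.

(a) f₀ = 1.333e+04 Hz  (b) Q = 13.54  (c) BW = 984.5 Hz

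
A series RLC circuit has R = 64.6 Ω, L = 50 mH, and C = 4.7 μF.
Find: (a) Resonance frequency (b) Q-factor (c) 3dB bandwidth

Step 1 — Resonance: ω₀ = 1/√(LC) = 1/√(0.05·4.7e-06) = 2063 rad/s.
Step 2 — f₀ = ω₀/(2π) = 328.3 Hz.
Step 3 — Series Q: Q = ω₀L/R = 2063·0.05/64.6 = 1.597.
Step 4 — Bandwidth: Δω = ω₀/Q = 1292 rad/s; BW = Δω/(2π) = 205.6 Hz.

(a) f₀ = 328.3 Hz  (b) Q = 1.597  (c) BW = 205.6 Hz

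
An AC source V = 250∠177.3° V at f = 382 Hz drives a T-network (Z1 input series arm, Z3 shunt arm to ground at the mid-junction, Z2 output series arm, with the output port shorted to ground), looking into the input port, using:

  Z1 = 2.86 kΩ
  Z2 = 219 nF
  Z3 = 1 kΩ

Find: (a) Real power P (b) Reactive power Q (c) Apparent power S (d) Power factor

Step 1 — Angular frequency: ω = 2π·f = 2π·382 = 2400 rad/s.
Step 2 — Component impedances:
  Z1: Z = R = 2860 Ω
  Z2: Z = 1/(jωC) = -j/(ω·C) = 0 - j1902 Ω
  Z3: Z = R = 1000 Ω
Step 3 — With the output port shorted to ground, the output series arm Z2 runs from the junction to ground; the shunt arm Z3 also runs from the junction to ground. They appear in parallel: Z3 || Z2 = 783.5 - j411.8 Ω.
Step 4 — Series with input arm Z1: Z_in = Z1 + (Z3 || Z2) = 3644 - j411.8 Ω = 3667∠-6.4° Ω.
Step 5 — Source phasor: V = 250∠177.3° V = -249.7 + j11.78 V.
Step 6 — Current: I = V / Z = -0.06803 - j0.004458 A = 0.06818∠-176.3° A.
Step 7 — Complex power: S = V·I* = 16.94 - j1.915 VA.
Step 8 — Real power: P = Re(S) = 16.94 W.
Step 9 — Reactive power: Q = Im(S) = -1.915 VAR.
Step 10 — Apparent power: |S| = 17.05 VA.
Step 11 — Power factor: PF = P/|S| = 0.9937 (leading).

(a) P = 16.94 W  (b) Q = -1.915 VAR  (c) S = 17.05 VA  (d) PF = 0.9937 (leading)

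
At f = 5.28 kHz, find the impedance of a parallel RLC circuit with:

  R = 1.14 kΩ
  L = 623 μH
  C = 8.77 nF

Step 1 — Angular frequency: ω = 2π·f = 2π·5280 = 3.318e+04 rad/s.
Step 2 — Component impedances:
  R: Z = R = 1140 Ω
  L: Z = jωL = j·3.318e+04·0.000623 = 0 + j20.67 Ω
  C: Z = 1/(jωC) = -j/(ω·C) = 0 - j3437 Ω
Step 3 — Parallel combination: 1/Z_total = 1/R + 1/L + 1/C; Z_total = 0.3791 + j20.79 Ω = 20.79∠89.0° Ω.

Z = 0.3791 + j20.79 Ω = 20.79∠89.0° Ω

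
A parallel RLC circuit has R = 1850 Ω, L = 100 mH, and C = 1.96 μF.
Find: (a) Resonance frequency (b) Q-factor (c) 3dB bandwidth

Step 1 — Resonance: ω₀ = 1/√(LC) = 1/√(0.1·1.96e-06) = 2259 rad/s.
Step 2 — f₀ = ω₀/(2π) = 359.5 Hz.
Step 3 — Parallel Q: Q = R/(ω₀L) = 1850/(2259·0.1) = 8.19.
Step 4 — Bandwidth: Δω = ω₀/Q = 275.8 rad/s; BW = Δω/(2π) = 43.89 Hz.

(a) f₀ = 359.5 Hz  (b) Q = 8.19  (c) BW = 43.89 Hz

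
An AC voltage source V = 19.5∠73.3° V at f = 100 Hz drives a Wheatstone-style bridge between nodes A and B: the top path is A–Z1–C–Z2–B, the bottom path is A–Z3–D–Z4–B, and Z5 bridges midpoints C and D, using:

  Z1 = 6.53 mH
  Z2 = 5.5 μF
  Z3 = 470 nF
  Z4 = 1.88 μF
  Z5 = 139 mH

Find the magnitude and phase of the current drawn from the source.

Step 1 — Angular frequency: ω = 2π·f = 2π·100 = 628.3 rad/s.
Step 2 — Component impedances:
  Z1: Z = jωL = j·628.3·0.00653 = 0 + j4.103 Ω
  Z2: Z = 1/(jωC) = -j/(ω·C) = 0 - j289.4 Ω
  Z3: Z = 1/(jωC) = -j/(ω·C) = 0 - j3386 Ω
  Z4: Z = 1/(jωC) = -j/(ω·C) = 0 - j846.6 Ω
  Z5: Z = jωL = j·628.3·0.139 = 0 + j87.34 Ω
Step 3 — Bridge requires nodal analysis (the Z5 bridge couples midpoints C and D, so the two paths cannot be reduced to a simple series/parallel combination). Setting node B to ground and injecting 1 A at node A, the 3-node admittance system at A, C, D solves to V_A = Z_AB = 0 - j205.2 Ω = 205.2∠-90.0° Ω.
Step 4 — Source phasor: V = 19.5∠73.3° V = 5.604 + j18.68 V.
Step 5 — Ohm's law: I = V / Z_total = (5.604 + j18.68) / (0 - j205.2) = -0.09103 + j0.02731 A.
Step 6 — Convert to polar: |I| = 0.09504 A, ∠I = 163.3°.

I = 0.09504∠163.3° A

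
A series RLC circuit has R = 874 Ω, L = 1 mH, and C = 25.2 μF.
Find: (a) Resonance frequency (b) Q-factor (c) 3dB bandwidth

Step 1 — Resonance condition Im(Z)=0 gives ω₀ = 1/√(LC).
Step 2 — ω₀ = 1/√(0.001·2.52e-05) = 6299 rad/s.
Step 3 — f₀ = ω₀/(2π) = 1003 Hz.
Step 4 — Series Q: Q = ω₀L/R = 6299·0.001/874 = 0.007208.
Step 5 — 3dB bandwidth: Δω = ω₀/Q = 8.74e+05 rad/s; BW = Δω/(2π) = 1.391e+05 Hz.

(a) f₀ = 1003 Hz  (b) Q = 0.007208  (c) BW = 1.391e+05 Hz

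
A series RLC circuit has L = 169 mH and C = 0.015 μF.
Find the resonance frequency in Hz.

Step 1 — Resonance condition Im(Z)=0 gives ω₀ = 1/√(LC).
Step 2 — ω₀ = 1/√(0.169·1.5e-08) = 1.986e+04 rad/s.
Step 3 — f₀ = ω₀/(2π) = 3161 Hz.

f₀ = 3161 Hz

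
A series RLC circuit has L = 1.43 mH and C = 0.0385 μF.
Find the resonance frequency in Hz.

Step 1 — Resonance condition Im(Z)=0 gives ω₀ = 1/√(LC).
Step 2 — ω₀ = 1/√(0.00143·3.85e-08) = 1.348e+05 rad/s.
Step 3 — f₀ = ω₀/(2π) = 2.145e+04 Hz.

f₀ = 2.145e+04 Hz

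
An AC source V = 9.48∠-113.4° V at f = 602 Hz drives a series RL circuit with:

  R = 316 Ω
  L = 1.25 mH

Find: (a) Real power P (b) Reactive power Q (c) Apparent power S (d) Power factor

Step 1 — Angular frequency: ω = 2π·f = 2π·602 = 3782 rad/s.
Step 2 — Component impedances:
  R: Z = R = 316 Ω
  L: Z = jωL = j·3782·0.00125 = 0 + j4.728 Ω
Step 3 — Series combination: Z_total = R + L = 316 + j4.728 Ω = 316∠0.9° Ω.
Step 4 — Source phasor: V = 9.48∠-113.4° V = -3.765 - j8.7 V.
Step 5 — Current: I = V / Z = -0.01232 - j0.02735 A = 0.03∠-114.3° A.
Step 6 — Complex power: S = V·I* = 0.2843 + j0.004254 VA.
Step 7 — Real power: P = Re(S) = 0.2843 W.
Step 8 — Reactive power: Q = Im(S) = 0.004254 VAR.
Step 9 — Apparent power: |S| = 0.2844 VA.
Step 10 — Power factor: PF = P/|S| = 0.9999 (lagging).

(a) P = 0.2843 W  (b) Q = 0.004254 VAR  (c) S = 0.2844 VA  (d) PF = 0.9999 (lagging)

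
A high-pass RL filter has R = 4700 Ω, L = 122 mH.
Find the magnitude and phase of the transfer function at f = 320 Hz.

Step 1 — Angular frequency: ω = 2π·320 = 2011 rad/s.
Step 2 — Transfer function: H(jω) = jωL/(R + jωL).
Step 3 — Numerator jωL = j·245.3; denominator R + jωL = 4700 + j245.3.
Step 4 — H = 0.002716 + j0.05205.
Step 5 — Magnitude: |H| = 0.05212 (-25.7 dB); phase: φ = 87.0°.

|H| = 0.05212 (-25.7 dB), φ = 87.0°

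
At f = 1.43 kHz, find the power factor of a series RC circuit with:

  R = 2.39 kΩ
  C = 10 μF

Step 1 — Angular frequency: ω = 2π·f = 2π·1430 = 8985 rad/s.
Step 2 — Component impedances:
  R: Z = R = 2390 Ω
  C: Z = 1/(jωC) = -j/(ω·C) = 0 - j11.13 Ω
Step 3 — Series combination: Z_total = R + C = 2390 - j11.13 Ω = 2390∠-0.3° Ω.
Step 4 — Power factor: PF = cos(φ) = Re(Z)/|Z| = 2390/2390 = 1.
Step 5 — Type: Im(Z) = -11.13 ⇒ leading (phase φ = -0.3°).

PF = 1 (leading, φ = -0.3°)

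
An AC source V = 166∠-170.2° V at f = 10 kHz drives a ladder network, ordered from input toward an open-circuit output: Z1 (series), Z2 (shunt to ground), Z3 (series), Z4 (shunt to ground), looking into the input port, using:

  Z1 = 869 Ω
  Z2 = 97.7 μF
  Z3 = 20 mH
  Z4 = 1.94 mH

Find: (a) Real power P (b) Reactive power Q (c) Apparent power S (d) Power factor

Step 1 — Angular frequency: ω = 2π·f = 2π·1e+04 = 6.283e+04 rad/s.
Step 2 — Component impedances:
  Z1: Z = R = 869 Ω
  Z2: Z = 1/(jωC) = -j/(ω·C) = 0 - j0.1629 Ω
  Z3: Z = jωL = j·6.283e+04·0.02 = 0 + j1257 Ω
  Z4: Z = jωL = j·6.283e+04·0.00194 = 0 + j121.9 Ω
Step 3 — Ladder network (open output): work backward from the far end, alternating series and parallel combinations. Z_in = 869 - j0.1629 Ω = 869∠-0.0° Ω.
Step 4 — Source phasor: V = 166∠-170.2° V = -163.6 - j28.25 V.
Step 5 — Current: I = V / Z = -0.1882 - j0.03255 A = 0.191∠-170.2° A.
Step 6 — Complex power: S = V·I* = 31.71 - j0.005945 VA.
Step 7 — Real power: P = Re(S) = 31.71 W.
Step 8 — Reactive power: Q = Im(S) = -0.005945 VAR.
Step 9 — Apparent power: |S| = 31.71 VA.
Step 10 — Power factor: PF = P/|S| = 1 (leading).

(a) P = 31.71 W  (b) Q = -0.005945 VAR  (c) S = 31.71 VA  (d) PF = 1 (leading)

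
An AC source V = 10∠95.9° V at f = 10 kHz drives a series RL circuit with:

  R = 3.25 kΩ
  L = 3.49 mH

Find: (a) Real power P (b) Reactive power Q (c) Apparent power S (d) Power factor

Step 1 — Angular frequency: ω = 2π·f = 2π·1e+04 = 6.283e+04 rad/s.
Step 2 — Component impedances:
  R: Z = R = 3250 Ω
  L: Z = jωL = j·6.283e+04·0.00349 = 0 + j219.3 Ω
Step 3 — Series combination: Z_total = R + L = 3250 + j219.3 Ω = 3257∠3.9° Ω.
Step 4 — Source phasor: V = 10∠95.9° V = -1.028 + j9.947 V.
Step 5 — Current: I = V / Z = -0.0001093 + j0.003068 A = 0.00307∠92.0° A.
Step 6 — Complex power: S = V·I* = 0.03063 + j0.002067 VA.
Step 7 — Real power: P = Re(S) = 0.03063 W.
Step 8 — Reactive power: Q = Im(S) = 0.002067 VAR.
Step 9 — Apparent power: |S| = 0.0307 VA.
Step 10 — Power factor: PF = P/|S| = 0.9977 (lagging).

(a) P = 0.03063 W  (b) Q = 0.002067 VAR  (c) S = 0.0307 VA  (d) PF = 0.9977 (lagging)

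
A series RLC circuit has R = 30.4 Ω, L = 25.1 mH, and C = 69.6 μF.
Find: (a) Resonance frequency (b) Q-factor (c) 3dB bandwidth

Step 1 — Resonance: ω₀ = 1/√(LC) = 1/√(0.0251·6.96e-05) = 756.6 rad/s.
Step 2 — f₀ = ω₀/(2π) = 120.4 Hz.
Step 3 — Series Q: Q = ω₀L/R = 756.6·0.0251/30.4 = 0.6247.
Step 4 — Bandwidth: Δω = ω₀/Q = 1211 rad/s; BW = Δω/(2π) = 192.8 Hz.

(a) f₀ = 120.4 Hz  (b) Q = 0.6247  (c) BW = 192.8 Hz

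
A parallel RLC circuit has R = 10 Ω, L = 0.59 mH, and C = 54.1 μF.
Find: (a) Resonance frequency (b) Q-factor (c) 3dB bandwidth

Step 1 — Resonance: ω₀ = 1/√(LC) = 1/√(0.00059·5.41e-05) = 5597 rad/s.
Step 2 — f₀ = ω₀/(2π) = 890.8 Hz.
Step 3 — Parallel Q: Q = R/(ω₀L) = 10/(5597·0.00059) = 3.028.
Step 4 — Bandwidth: Δω = ω₀/Q = 1848 rad/s; BW = Δω/(2π) = 294.2 Hz.

(a) f₀ = 890.8 Hz  (b) Q = 3.028  (c) BW = 294.2 Hz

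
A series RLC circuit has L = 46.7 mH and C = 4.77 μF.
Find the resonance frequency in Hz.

Step 1 — Resonance condition Im(Z)=0 gives ω₀ = 1/√(LC).
Step 2 — ω₀ = 1/√(0.0467·4.77e-06) = 2119 rad/s.
Step 3 — f₀ = ω₀/(2π) = 337.2 Hz.

f₀ = 337.2 Hz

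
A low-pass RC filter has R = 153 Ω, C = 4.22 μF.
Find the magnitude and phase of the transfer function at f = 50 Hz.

Step 1 — Angular frequency: ω = 2π·50 = 314.2 rad/s.
Step 2 — Transfer function: H(jω) = 1/(1 + jωRC).
Step 3 — Denominator: 1 + jωRC = 1 + j·314.2·153·4.22e-06 = 1 + j0.2028.
Step 4 — H = 0.9605 - j0.1948.
Step 5 — Magnitude: |H| = 0.98 (-0.2 dB); phase: φ = -11.5°.

|H| = 0.98 (-0.2 dB), φ = -11.5°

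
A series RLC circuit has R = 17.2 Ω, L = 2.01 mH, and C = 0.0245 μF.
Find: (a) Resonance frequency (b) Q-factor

Step 1 — Resonance condition Im(Z)=0 gives ω₀ = 1/√(LC).
Step 2 — ω₀ = 1/√(0.00201·2.45e-08) = 1.425e+05 rad/s.
Step 3 — f₀ = ω₀/(2π) = 2.268e+04 Hz.
Step 4 — Series Q: Q = ω₀L/R = 1.425e+05·0.00201/17.2 = 16.65.

(a) f₀ = 2.268e+04 Hz  (b) Q = 16.65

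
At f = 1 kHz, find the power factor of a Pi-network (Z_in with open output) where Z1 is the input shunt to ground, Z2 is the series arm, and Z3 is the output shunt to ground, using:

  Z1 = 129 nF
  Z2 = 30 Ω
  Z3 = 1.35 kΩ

Step 1 — Angular frequency: ω = 2π·f = 2π·1000 = 6283 rad/s.
Step 2 — Component impedances:
  Z1: Z = 1/(jωC) = -j/(ω·C) = 0 - j1234 Ω
  Z2: Z = R = 30 Ω
  Z3: Z = R = 1350 Ω
Step 3 — With open output, the series arm Z2 and the output shunt Z3 appear in series to ground: Z2 + Z3 = 1380 Ω.
Step 4 — Parallel with input shunt Z1: Z_in = Z1 || (Z2 + Z3) = 613 - j685.7 Ω = 919.8∠-48.2° Ω.
Step 5 — Power factor: PF = cos(φ) = Re(Z)/|Z| = 613.03/919.77 = 0.6665.
Step 6 — Type: Im(Z) = -685.7 ⇒ leading (phase φ = -48.2°).

PF = 0.6665 (leading, φ = -48.2°)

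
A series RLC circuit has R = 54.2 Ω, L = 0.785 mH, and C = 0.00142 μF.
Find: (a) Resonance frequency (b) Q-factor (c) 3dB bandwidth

Step 1 — Resonance: ω₀ = 1/√(LC) = 1/√(0.000785·1.42e-09) = 9.472e+05 rad/s.
Step 2 — f₀ = ω₀/(2π) = 1.507e+05 Hz.
Step 3 — Series Q: Q = ω₀L/R = 9.472e+05·0.000785/54.2 = 13.72.
Step 4 — Bandwidth: Δω = ω₀/Q = 6.904e+04 rad/s; BW = Δω/(2π) = 1.099e+04 Hz.

(a) f₀ = 1.507e+05 Hz  (b) Q = 13.72  (c) BW = 1.099e+04 Hz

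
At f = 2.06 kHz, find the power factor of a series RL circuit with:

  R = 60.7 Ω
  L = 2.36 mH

Step 1 — Angular frequency: ω = 2π·f = 2π·2060 = 1.294e+04 rad/s.
Step 2 — Component impedances:
  R: Z = R = 60.7 Ω
  L: Z = jωL = j·1.294e+04·0.00236 = 0 + j30.55 Ω
Step 3 — Series combination: Z_total = R + L = 60.7 + j30.55 Ω = 67.95∠26.7° Ω.
Step 4 — Power factor: PF = cos(φ) = Re(Z)/|Z| = 60.7/67.95 = 0.8933.
Step 5 — Type: Im(Z) = 30.55 ⇒ lagging (phase φ = 26.7°).

PF = 0.8933 (lagging, φ = 26.7°)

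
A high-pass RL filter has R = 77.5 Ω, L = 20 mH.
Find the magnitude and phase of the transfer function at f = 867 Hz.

Step 1 — Angular frequency: ω = 2π·867 = 5448 rad/s.
Step 2 — Transfer function: H(jω) = jωL/(R + jωL).
Step 3 — Numerator jωL = j·109; denominator R + jωL = 77.5 + j109.
Step 4 — H = 0.664 + j0.4723.
Step 5 — Magnitude: |H| = 0.8149 (-1.8 dB); phase: φ = 35.4°.

|H| = 0.8149 (-1.8 dB), φ = 35.4°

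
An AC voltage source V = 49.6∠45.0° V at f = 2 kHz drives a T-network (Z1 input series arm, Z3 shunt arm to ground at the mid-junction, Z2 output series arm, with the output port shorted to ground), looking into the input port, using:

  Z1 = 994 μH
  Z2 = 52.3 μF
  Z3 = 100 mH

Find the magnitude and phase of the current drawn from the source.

Step 1 — Angular frequency: ω = 2π·f = 2π·2000 = 1.257e+04 rad/s.
Step 2 — Component impedances:
  Z1: Z = jωL = j·1.257e+04·0.000994 = 0 + j12.49 Ω
  Z2: Z = 1/(jωC) = -j/(ω·C) = 0 - j1.522 Ω
  Z3: Z = jωL = j·1.257e+04·0.1 = 0 + j1257 Ω
Step 3 — With the output port shorted to ground, the output series arm Z2 runs from the junction to ground; the shunt arm Z3 also runs from the junction to ground. They appear in parallel: Z3 || Z2 = 0 - j1.523 Ω.
Step 4 — Series with input arm Z1: Z_in = Z1 + (Z3 || Z2) = 0 + j10.97 Ω = 10.97∠90.0° Ω.
Step 5 — Source phasor: V = 49.6∠45.0° V = 35.07 + j35.07 V.
Step 6 — Ohm's law: I = V / Z_total = (35.07 + j35.07) / (0 + j10.97) = 3.198 - j3.198 A.
Step 7 — Convert to polar: |I| = 4.522 A, ∠I = -45.0°.

I = 4.522∠-45.0° A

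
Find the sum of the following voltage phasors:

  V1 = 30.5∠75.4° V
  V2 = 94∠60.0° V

Step 1 — Convert each phasor to rectangular form:
  V1 = 30.5·(cos(75.4°) + j·sin(75.4°)) = 7.688 + j29.52 V
  V2 = 94·(cos(60.0°) + j·sin(60.0°)) = 47 + j81.41 V
Step 2 — Sum components: V_total = 54.69 + j110.9 V.
Step 3 — Convert to polar: |V_total| = 123.7 V, ∠V_total = 63.8°.

V_total = 123.7∠63.8° V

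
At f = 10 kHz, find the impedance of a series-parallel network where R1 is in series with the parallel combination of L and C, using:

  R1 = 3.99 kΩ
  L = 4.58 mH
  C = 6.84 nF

Step 1 — Angular frequency: ω = 2π·f = 2π·1e+04 = 6.283e+04 rad/s.
Step 2 — Component impedances:
  R1: Z = R = 3990 Ω
  L: Z = jωL = j·6.283e+04·0.00458 = 0 + j287.8 Ω
  C: Z = 1/(jωC) = -j/(ω·C) = 0 - j2327 Ω
Step 3 — Parallel branch: L || C = 1/(1/L + 1/C) = 0 + j328.4 Ω.
Step 4 — Series with R1: Z_total = R1 + (L || C) = 3990 + j328.4 Ω = 4003∠4.7° Ω.

Z = 3990 + j328.4 Ω = 4003∠4.7° Ω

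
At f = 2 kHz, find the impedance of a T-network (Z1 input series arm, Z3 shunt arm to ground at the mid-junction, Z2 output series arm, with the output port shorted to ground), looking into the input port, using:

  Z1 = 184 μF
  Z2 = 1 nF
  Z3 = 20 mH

Step 1 — Angular frequency: ω = 2π·f = 2π·2000 = 1.257e+04 rad/s.
Step 2 — Component impedances:
  Z1: Z = 1/(jωC) = -j/(ω·C) = 0 - j0.4325 Ω
  Z2: Z = 1/(jωC) = -j/(ω·C) = 0 - j7.958e+04 Ω
  Z3: Z = jωL = j·1.257e+04·0.02 = 0 + j251.3 Ω
Step 3 — With the output port shorted to ground, the output series arm Z2 runs from the junction to ground; the shunt arm Z3 also runs from the junction to ground. They appear in parallel: Z3 || Z2 = 0 + j252.1 Ω.
Step 4 — Series with input arm Z1: Z_in = Z1 + (Z3 || Z2) = 0 + j251.7 Ω = 251.7∠90.0° Ω.

Z = 0 + j251.7 Ω = 251.7∠90.0° Ω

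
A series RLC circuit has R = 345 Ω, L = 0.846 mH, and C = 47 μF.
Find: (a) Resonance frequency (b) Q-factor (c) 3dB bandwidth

Step 1 — Resonance condition Im(Z)=0 gives ω₀ = 1/√(LC).
Step 2 — ω₀ = 1/√(0.000846·4.7e-05) = 5015 rad/s.
Step 3 — f₀ = ω₀/(2π) = 798.2 Hz.
Step 4 — Series Q: Q = ω₀L/R = 5015·0.000846/345 = 0.0123.
Step 5 — 3dB bandwidth: Δω = ω₀/Q = 4.078e+05 rad/s; BW = Δω/(2π) = 6.49e+04 Hz.

(a) f₀ = 798.2 Hz  (b) Q = 0.0123  (c) BW = 6.49e+04 Hz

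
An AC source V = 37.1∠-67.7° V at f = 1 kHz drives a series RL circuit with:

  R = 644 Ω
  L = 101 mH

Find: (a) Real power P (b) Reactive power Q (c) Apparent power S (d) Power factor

Step 1 — Angular frequency: ω = 2π·f = 2π·1000 = 6283 rad/s.
Step 2 — Component impedances:
  R: Z = R = 644 Ω
  L: Z = jωL = j·6283·0.101 = 0 + j634.6 Ω
Step 3 — Series combination: Z_total = R + L = 644 + j634.6 Ω = 904.1∠44.6° Ω.
Step 4 — Source phasor: V = 37.1∠-67.7° V = 14.08 - j34.33 V.
Step 5 — Current: I = V / Z = -0.01556 - j0.03797 A = 0.04103∠-112.3° A.
Step 6 — Complex power: S = V·I* = 1.084 + j1.069 VA.
Step 7 — Real power: P = Re(S) = 1.084 W.
Step 8 — Reactive power: Q = Im(S) = 1.069 VAR.
Step 9 — Apparent power: |S| = 1.522 VA.
Step 10 — Power factor: PF = P/|S| = 0.7123 (lagging).

(a) P = 1.084 W  (b) Q = 1.069 VAR  (c) S = 1.522 VA  (d) PF = 0.7123 (lagging)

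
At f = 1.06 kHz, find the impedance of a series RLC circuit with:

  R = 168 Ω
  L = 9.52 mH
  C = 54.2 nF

Step 1 — Angular frequency: ω = 2π·f = 2π·1060 = 6660 rad/s.
Step 2 — Component impedances:
  R: Z = R = 168 Ω
  L: Z = jωL = j·6660·0.00952 = 0 + j63.4 Ω
  C: Z = 1/(jωC) = -j/(ω·C) = 0 - j2770 Ω
Step 3 — Series combination: Z_total = R + L + C = 168 - j2707 Ω = 2712∠-86.4° Ω.

Z = 168 - j2707 Ω = 2712∠-86.4° Ω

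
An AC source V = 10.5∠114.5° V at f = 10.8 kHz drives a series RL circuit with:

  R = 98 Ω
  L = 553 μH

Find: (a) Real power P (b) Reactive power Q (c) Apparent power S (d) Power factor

Step 1 — Angular frequency: ω = 2π·f = 2π·1.08e+04 = 6.786e+04 rad/s.
Step 2 — Component impedances:
  R: Z = R = 98 Ω
  L: Z = jωL = j·6.786e+04·0.000553 = 0 + j37.53 Ω
Step 3 — Series combination: Z_total = R + L = 98 + j37.53 Ω = 104.9∠21.0° Ω.
Step 4 — Source phasor: V = 10.5∠114.5° V = -4.354 + j9.555 V.
Step 5 — Current: I = V / Z = -0.006191 + j0.09987 A = 0.1001∠93.5° A.
Step 6 — Complex power: S = V·I* = 0.9811 + j0.3757 VA.
Step 7 — Real power: P = Re(S) = 0.9811 W.
Step 8 — Reactive power: Q = Im(S) = 0.3757 VAR.
Step 9 — Apparent power: |S| = 1.051 VA.
Step 10 — Power factor: PF = P/|S| = 0.9339 (lagging).

(a) P = 0.9811 W  (b) Q = 0.3757 VAR  (c) S = 1.051 VA  (d) PF = 0.9339 (lagging)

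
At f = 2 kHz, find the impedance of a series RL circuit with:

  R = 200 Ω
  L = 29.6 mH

Step 1 — Angular frequency: ω = 2π·f = 2π·2000 = 1.257e+04 rad/s.
Step 2 — Component impedances:
  R: Z = R = 200 Ω
  L: Z = jωL = j·1.257e+04·0.0296 = 0 + j372 Ω
Step 3 — Series combination: Z_total = R + L = 200 + j372 Ω = 422.3∠61.7° Ω.

Z = 200 + j372 Ω = 422.3∠61.7° Ω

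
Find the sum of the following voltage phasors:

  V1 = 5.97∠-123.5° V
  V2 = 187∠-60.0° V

Step 1 — Convert each phasor to rectangular form:
  V1 = 5.97·(cos(-123.5°) + j·sin(-123.5°)) = -3.295 - j4.978 V
  V2 = 187·(cos(-60.0°) + j·sin(-60.0°)) = 93.5 - j161.9 V
Step 2 — Sum components: V_total = 90.2 - j166.9 V.
Step 3 — Convert to polar: |V_total| = 189.7 V, ∠V_total = -61.6°.

V_total = 189.7∠-61.6° V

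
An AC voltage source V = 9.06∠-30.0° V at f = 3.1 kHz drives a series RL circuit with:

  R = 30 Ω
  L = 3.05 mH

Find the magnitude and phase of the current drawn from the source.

Step 1 — Angular frequency: ω = 2π·f = 2π·3100 = 1.948e+04 rad/s.
Step 2 — Component impedances:
  R: Z = R = 30 Ω
  L: Z = jωL = j·1.948e+04·0.00305 = 0 + j59.41 Ω
Step 3 — Series combination: Z_total = R + L = 30 + j59.41 Ω = 66.55∠63.2° Ω.
Step 4 — Source phasor: V = 9.06∠-30.0° V = 7.846 - j4.53 V.
Step 5 — Ohm's law: I = V / Z_total = (7.846 - j4.53) / (30 + j59.41) = -0.007615 - j0.1359 A.
Step 6 — Convert to polar: |I| = 0.1361 A, ∠I = -93.2°.

I = 0.1361∠-93.2° A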